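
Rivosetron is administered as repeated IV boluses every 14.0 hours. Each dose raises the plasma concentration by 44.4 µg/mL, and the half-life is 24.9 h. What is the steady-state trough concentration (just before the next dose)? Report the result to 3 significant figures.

k = ln 2 / 24.9 = 0.02784 h⁻¹
Fraction remaining after one interval: e^(−kτ) = e^(−0.02784 × 14.0) = 0.6772
R = 1 / (1 − 0.6772) = 3.098
Css,max = 44.4 × 3.098 = 137.6 µg/mL
Css,min = Css,max × e^(−kτ) = 137.6 × 0.6772 ≈ 93.2 µg/mL

93.2 µg/mL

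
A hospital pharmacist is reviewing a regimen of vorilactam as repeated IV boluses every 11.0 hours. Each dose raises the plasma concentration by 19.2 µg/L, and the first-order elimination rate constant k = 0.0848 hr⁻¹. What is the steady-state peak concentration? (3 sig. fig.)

31.7 µg/L

Fraction remaining after one interval: e^(−kτ) = e^(−0.08480 × 11.0) = 0.3935
R = 1 / (1 − 0.3935) = 1.649
Css,max = 19.2 × 1.649 ≈ 31.7 µg/L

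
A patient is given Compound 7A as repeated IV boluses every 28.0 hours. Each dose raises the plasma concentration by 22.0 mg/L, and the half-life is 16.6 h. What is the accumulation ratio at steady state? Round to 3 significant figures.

k = ln 2 / 16.6 = 0.04176 h⁻¹
Fraction remaining after one interval: e^(−kτ) = e^(−0.04176 × 28.0) = 0.3106
R = 1 / (1 − 0.3106) = 1 / 0.6894 ≈ 1.45

1.45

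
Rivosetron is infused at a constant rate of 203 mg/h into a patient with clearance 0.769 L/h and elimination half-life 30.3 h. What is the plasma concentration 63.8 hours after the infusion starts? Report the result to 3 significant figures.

Css = rate / CL = 203 / 0.769 = 264.0 µg/mL
k = ln 2 / 30.3 = 0.02288 h⁻¹
C(t) = Css (1 − e^(−kt)) = 264.0 × (1 − e^(−1.459)) = 264.0 × 0.7676 ≈ 203 µg/mL

203 µg/mL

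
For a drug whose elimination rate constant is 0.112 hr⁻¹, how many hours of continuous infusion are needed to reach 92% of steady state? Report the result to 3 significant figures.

22.6 hours

f = 1 − e^(−kt)  ⇒  t = −ln(1 − f) / k
t = −ln(1 − 0.92) / 0.1120 = 2.526 / 0.1120 ≈ 22.6 hours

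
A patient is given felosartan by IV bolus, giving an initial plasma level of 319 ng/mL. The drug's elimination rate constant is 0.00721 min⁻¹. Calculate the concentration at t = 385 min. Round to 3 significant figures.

C(t) = C₀ e^(−kt) = 319 × e^(−0.007210 × 385) = 319 × e^(−2.776) = 319 × 0.06230 ≈ 19.9 ng/mL

19.9 ng/mL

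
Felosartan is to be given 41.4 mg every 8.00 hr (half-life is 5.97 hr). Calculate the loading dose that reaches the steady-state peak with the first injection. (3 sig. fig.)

68.4 mg

k = ln 2 / 5.97 = 0.1161 hr⁻¹
Accumulation ratio R = 1 / (1 − e^(−kτ)) = 1 / (1 − e^(−0.1161×8.00)) = 1 / (1 − 0.3950) = 1.653
Loading dose = maintenance dose × R = 41.4 × 1.653 ≈ 68.4 mg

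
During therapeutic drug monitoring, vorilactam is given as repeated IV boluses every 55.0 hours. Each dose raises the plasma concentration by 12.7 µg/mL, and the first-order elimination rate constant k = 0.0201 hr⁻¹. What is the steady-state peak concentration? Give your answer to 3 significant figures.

19.0 µg/mL

Fraction remaining after one interval: e^(−kτ) = e^(−0.02010 × 55.0) = 0.3310
R = 1 / (1 − 0.3310) = 1.495
Css,max = 12.7 × 1.495 ≈ 19.0 µg/mL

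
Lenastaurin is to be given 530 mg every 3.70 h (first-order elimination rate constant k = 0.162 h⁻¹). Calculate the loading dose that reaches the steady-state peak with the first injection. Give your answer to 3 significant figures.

Accumulation ratio R = 1 / (1 − e^(−kτ)) = 1 / (1 − e^(−0.1620×3.70)) = 1 / (1 − 0.5491) = 2.218
Loading dose = maintenance dose × R = 530 × 2.218 ≈ 1180 mg

1180 mg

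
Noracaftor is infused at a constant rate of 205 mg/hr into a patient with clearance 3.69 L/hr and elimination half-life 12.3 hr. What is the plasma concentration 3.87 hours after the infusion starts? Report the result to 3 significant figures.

10.9 µg/mL

Css = rate / CL = 205 / 3.69 = 55.56 µg/mL
k = ln 2 / 12.3 = 0.05635 hr⁻¹
C(t) = Css (1 − e^(−kt)) = 55.56 × (1 − e^(−0.2181)) = 55.56 × 0.1959 ≈ 10.9 µg/mL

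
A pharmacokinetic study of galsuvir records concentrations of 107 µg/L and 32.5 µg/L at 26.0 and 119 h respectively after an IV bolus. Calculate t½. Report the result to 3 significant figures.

54.1 hours

k = ln(C₁/C₂) / (t₂ − t₁) = ln(107/32.5) / (119 − 26.0)
  = 1.192 / 93.00 = 0.01281 h⁻¹
t½ = ln 2 / k = ln 2 / 0.01281 ≈ 54.1 hours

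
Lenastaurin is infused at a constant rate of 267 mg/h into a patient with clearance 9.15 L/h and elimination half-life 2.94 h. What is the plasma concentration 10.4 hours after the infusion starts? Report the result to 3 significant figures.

26.7 mg/L

Css = rate / CL = 267 / 9.15 = 29.18 mg/L
k = ln 2 / 2.94 = 0.2358 h⁻¹
C(t) = Css (1 − e^(−kt)) = 29.18 × (1 − e^(−2.452)) = 29.18 × 0.9139 ≈ 26.7 mg/L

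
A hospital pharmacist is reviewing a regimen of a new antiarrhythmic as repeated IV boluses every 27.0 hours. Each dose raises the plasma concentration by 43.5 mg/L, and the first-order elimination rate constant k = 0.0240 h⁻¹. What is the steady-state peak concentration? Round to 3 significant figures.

Fraction remaining after one interval: e^(−kτ) = e^(−0.02400 × 27.0) = 0.5231
R = 1 / (1 − 0.5231) = 2.097
Css,max = 43.5 × 2.097 ≈ 91.2 mg/L

91.2 mg/L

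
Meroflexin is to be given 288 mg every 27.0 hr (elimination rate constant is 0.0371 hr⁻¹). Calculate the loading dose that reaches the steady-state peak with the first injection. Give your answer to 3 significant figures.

Accumulation ratio R = 1 / (1 − e^(−kτ)) = 1 / (1 − e^(−0.03710×27.0)) = 1 / (1 − 0.3673) = 1.580
Loading dose = maintenance dose × R = 288 × 1.580 ≈ 455 mg

455 mg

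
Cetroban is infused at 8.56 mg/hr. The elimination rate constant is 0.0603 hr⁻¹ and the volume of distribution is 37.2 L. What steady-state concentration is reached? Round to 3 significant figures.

3.82 mg/L

CL = k · V = 0.0603 × 37.2 = 2.243 L/hr
Css = rate / CL = 8.56 / 2.243 ≈ 3.82 mg/L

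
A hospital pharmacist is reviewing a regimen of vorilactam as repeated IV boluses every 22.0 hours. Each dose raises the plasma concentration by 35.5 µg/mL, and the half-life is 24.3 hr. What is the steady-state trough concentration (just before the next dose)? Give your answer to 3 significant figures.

k = ln 2 / 24.3 = 0.02852 hr⁻¹
Fraction remaining after one interval: e^(−kτ) = e^(−0.02852 × 22.0) = 0.5339
R = 1 / (1 − 0.5339) = 2.145
Css,max = 35.5 × 2.145 = 76.16 µg/mL
Css,min = Css,max × e^(−kτ) = 76.16 × 0.5339 ≈ 40.7 µg/mL

40.7 µg/mL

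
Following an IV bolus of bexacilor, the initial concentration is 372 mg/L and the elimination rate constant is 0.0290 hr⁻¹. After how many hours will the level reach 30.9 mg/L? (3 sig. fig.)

C(t) = C₀ e^(−kt)  ⇒  t = ln(C₀/C) / k
t = ln(372/30.9) / 0.02900 = 2.488 / 0.02900 ≈ 85.8 hours

85.8 hours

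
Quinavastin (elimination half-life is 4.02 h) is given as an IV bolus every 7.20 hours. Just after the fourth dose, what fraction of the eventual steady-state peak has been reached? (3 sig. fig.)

0.993

k = ln 2 / 4.02 = 0.1724 h⁻¹
f_n = 1 − e^(−nkτ) = 1 − e^(−4 × 0.1724 × 7.20) = 1 − e^(−4.966) = 1 − 0.006972 ≈ 0.993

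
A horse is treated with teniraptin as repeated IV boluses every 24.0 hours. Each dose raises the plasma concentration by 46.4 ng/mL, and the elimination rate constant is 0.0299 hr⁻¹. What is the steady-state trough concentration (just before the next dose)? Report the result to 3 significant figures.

44.2 ng/mL

Fraction remaining after one interval: e^(−kτ) = e^(−0.02990 × 24.0) = 0.4879
R = 1 / (1 − 0.4879) = 1.953
Css,max = 46.4 × 1.953 = 90.61 ng/mL
Css,min = Css,max × e^(−kτ) = 90.61 × 0.4879 ≈ 44.2 ng/mL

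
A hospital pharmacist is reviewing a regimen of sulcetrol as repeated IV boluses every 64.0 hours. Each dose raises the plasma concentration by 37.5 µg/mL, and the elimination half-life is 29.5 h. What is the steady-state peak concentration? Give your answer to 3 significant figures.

k = ln 2 / 29.5 = 0.02350 h⁻¹
Fraction remaining after one interval: e^(−kτ) = e^(−0.02350 × 64.0) = 0.2223
R = 1 / (1 − 0.2223) = 1.286
Css,max = 37.5 × 1.286 ≈ 48.2 µg/mL

48.2 µg/mL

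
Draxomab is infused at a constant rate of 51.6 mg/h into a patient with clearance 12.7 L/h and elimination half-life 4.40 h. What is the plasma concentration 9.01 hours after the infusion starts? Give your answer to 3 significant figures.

Css = rate / CL = 51.6 / 12.7 = 4.063 mg/L
k = ln 2 / 4.40 = 0.1575 h⁻¹
C(t) = Css (1 − e^(−kt)) = 4.063 × (1 − e^(−1.419)) = 4.063 × 0.7581 ≈ 3.08 mg/L

3.08 mg/L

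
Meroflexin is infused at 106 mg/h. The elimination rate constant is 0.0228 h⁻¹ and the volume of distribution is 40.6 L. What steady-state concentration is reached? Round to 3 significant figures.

115 mg/L

CL = k · V = 0.0228 × 40.6 = 0.9257 L/h
Css = rate / CL = 106 / 0.9257 ≈ 115 mg/L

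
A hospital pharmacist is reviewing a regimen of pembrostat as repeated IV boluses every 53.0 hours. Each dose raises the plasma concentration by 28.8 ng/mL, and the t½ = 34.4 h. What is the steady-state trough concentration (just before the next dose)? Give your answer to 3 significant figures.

15.1 ng/mL

k = ln 2 / 34.4 = 0.02015 h⁻¹
Fraction remaining after one interval: e^(−kτ) = e^(−0.02015 × 53.0) = 0.3437
R = 1 / (1 − 0.3437) = 1.524
Css,max = 28.8 × 1.524 = 43.88 ng/mL
Css,min = Css,max × e^(−kτ) = 43.88 × 0.3437 ≈ 15.1 ng/mL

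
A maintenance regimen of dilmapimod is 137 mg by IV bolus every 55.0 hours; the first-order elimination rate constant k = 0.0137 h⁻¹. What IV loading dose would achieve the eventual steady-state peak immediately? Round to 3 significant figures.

Accumulation ratio R = 1 / (1 − e^(−kτ)) = 1 / (1 − e^(−0.01370×55.0)) = 1 / (1 − 0.4707) = 1.889
Loading dose = maintenance dose × R = 137 × 1.889 ≈ 259 mg

259 mg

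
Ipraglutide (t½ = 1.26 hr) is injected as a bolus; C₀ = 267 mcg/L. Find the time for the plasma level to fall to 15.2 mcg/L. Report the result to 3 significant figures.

5.21 hours

k = ln 2 / 1.26 = 0.5501 hr⁻¹
C(t) = C₀ e^(−kt)  ⇒  t = ln(C₀/C) / k
t = ln(267/15.2) / 0.5501 = 2.866 / 0.5501 ≈ 5.21 hours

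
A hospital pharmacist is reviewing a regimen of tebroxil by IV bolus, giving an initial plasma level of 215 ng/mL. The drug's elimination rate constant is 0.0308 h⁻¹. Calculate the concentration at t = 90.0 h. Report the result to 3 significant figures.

C(t) = C₀ e^(−kt) = 215 × e^(−0.03080 × 90.0) = 215 × e^(−2.772) = 215 × 0.06254 ≈ 13.4 ng/mL

13.4 ng/mL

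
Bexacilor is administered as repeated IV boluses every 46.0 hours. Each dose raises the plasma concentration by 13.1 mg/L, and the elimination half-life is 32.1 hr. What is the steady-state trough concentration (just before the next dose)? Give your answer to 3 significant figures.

7.71 mg/L

k = ln 2 / 32.1 = 0.02159 hr⁻¹
Fraction remaining after one interval: e^(−kτ) = e^(−0.02159 × 46.0) = 0.3704
R = 1 / (1 − 0.3704) = 1.588
Css,max = 13.1 × 1.588 = 20.81 mg/L
Css,min = Css,max × e^(−kτ) = 20.81 × 0.3704 ≈ 7.71 mg/L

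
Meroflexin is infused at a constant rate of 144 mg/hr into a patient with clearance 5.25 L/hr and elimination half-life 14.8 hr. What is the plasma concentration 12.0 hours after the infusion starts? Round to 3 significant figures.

11.8 mg/L

Css = rate / CL = 144 / 5.25 = 27.43 mg/L
k = ln 2 / 14.8 = 0.04683 hr⁻¹
C(t) = Css (1 − e^(−kt)) = 27.43 × (1 − e^(−0.5620)) = 27.43 × 0.4299 ≈ 11.8 mg/L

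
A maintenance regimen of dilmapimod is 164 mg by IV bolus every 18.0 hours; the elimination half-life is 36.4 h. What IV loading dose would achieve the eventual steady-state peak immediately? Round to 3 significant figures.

k = ln 2 / 36.4 = 0.01904 h⁻¹
Accumulation ratio R = 1 / (1 − e^(−kτ)) = 1 / (1 − e^(−0.01904×18.0)) = 1 / (1 − 0.7098) = 3.446
Loading dose = maintenance dose × R = 164 × 3.446 ≈ 565 mg

565 mg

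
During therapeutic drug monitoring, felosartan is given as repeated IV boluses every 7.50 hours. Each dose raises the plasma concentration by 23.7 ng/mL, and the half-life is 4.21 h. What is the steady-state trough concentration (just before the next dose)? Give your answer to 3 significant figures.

9.72 ng/mL

k = ln 2 / 4.21 = 0.1646 h⁻¹
Fraction remaining after one interval: e^(−kτ) = e^(−0.1646 × 7.50) = 0.2909
R = 1 / (1 − 0.2909) = 1.410
Css,max = 23.7 × 1.410 = 33.42 ng/mL
Css,min = Css,max × e^(−kτ) = 33.42 × 0.2909 ≈ 9.72 ng/mL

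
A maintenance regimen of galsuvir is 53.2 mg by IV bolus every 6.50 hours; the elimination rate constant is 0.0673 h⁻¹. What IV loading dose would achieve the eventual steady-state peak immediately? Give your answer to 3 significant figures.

Accumulation ratio R = 1 / (1 − e^(−kτ)) = 1 / (1 − e^(−0.06730×6.50)) = 1 / (1 − 0.6457) = 2.822
Loading dose = maintenance dose × R = 53.2 × 2.822 ≈ 150 mg

150 mg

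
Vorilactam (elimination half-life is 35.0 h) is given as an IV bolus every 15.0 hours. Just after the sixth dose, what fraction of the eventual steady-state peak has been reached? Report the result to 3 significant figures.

k = ln 2 / 35.0 = 0.01980 h⁻¹
f_n = 1 − e^(−nkτ) = 1 − e^(−6 × 0.01980 × 15.0) = 1 − e^(−1.782) = 1 − 0.1682 ≈ 0.832

0.832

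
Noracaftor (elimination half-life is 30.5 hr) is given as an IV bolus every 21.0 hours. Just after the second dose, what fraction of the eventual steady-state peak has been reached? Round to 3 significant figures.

0.615

k = ln 2 / 30.5 = 0.02273 hr⁻¹
f_n = 1 − e^(−nkτ) = 1 − e^(−2 × 0.02273 × 21.0) = 1 − e^(−0.9545) = 1 − 0.3850 ≈ 0.615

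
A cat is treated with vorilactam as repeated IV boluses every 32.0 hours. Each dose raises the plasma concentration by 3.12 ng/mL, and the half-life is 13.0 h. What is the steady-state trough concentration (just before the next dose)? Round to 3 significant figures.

0.692 ng/mL

k = ln 2 / 13.0 = 0.05332 h⁻¹
Fraction remaining after one interval: e^(−kτ) = e^(−0.05332 × 32.0) = 0.1816
R = 1 / (1 − 0.1816) = 1.222
Css,max = 3.12 × 1.222 = 3.812 ng/mL
Css,min = Css,max × e^(−kτ) = 3.812 × 0.1816 ≈ 0.692 ng/mL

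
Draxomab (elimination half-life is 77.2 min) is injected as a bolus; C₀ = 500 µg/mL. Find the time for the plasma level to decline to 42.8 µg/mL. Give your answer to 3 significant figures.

274 minutes

k = ln 2 / 77.2 = 0.008979 min⁻¹
C(t) = C₀ e^(−kt)  ⇒  t = ln(C₀/C) / k
t = ln(500/42.8) / 0.008979 = 2.458 / 0.008979 ≈ 274 minutes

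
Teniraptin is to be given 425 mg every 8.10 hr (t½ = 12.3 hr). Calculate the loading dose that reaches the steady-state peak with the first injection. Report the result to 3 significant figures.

k = ln 2 / 12.3 = 0.05635 hr⁻¹
Accumulation ratio R = 1 / (1 − e^(−kτ)) = 1 / (1 − e^(−0.05635×8.10)) = 1 / (1 − 0.6335) = 2.729
Loading dose = maintenance dose × R = 425 × 2.729 ≈ 1160 mg

1160 mg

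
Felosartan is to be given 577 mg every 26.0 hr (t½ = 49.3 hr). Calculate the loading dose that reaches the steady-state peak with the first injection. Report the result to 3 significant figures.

1880 mg

k = ln 2 / 49.3 = 0.01406 hr⁻¹
Accumulation ratio R = 1 / (1 − e^(−kτ)) = 1 / (1 − e^(−0.01406×26.0)) = 1 / (1 − 0.6938) = 3.266
Loading dose = maintenance dose × R = 577 × 3.266 ≈ 1880 mg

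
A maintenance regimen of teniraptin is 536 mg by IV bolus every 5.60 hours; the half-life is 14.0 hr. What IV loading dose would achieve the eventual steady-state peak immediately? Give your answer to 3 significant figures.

k = ln 2 / 14.0 = 0.04951 hr⁻¹
Accumulation ratio R = 1 / (1 − e^(−kτ)) = 1 / (1 − e^(−0.04951×5.60)) = 1 / (1 − 0.7579) = 4.130
Loading dose = maintenance dose × R = 536 × 4.130 ≈ 2210 mg

2210 mg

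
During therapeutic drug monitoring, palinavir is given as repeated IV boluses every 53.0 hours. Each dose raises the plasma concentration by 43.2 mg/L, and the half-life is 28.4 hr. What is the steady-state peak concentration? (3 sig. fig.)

59.5 mg/L

k = ln 2 / 28.4 = 0.02441 hr⁻¹
Fraction remaining after one interval: e^(−kτ) = e^(−0.02441 × 53.0) = 0.2743
R = 1 / (1 − 0.2743) = 1.378
Css,max = 43.2 × 1.378 ≈ 59.5 mg/L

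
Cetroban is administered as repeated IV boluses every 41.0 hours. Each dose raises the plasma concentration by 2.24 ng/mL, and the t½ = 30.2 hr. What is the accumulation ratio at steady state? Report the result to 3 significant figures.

k = ln 2 / 30.2 = 0.02295 hr⁻¹
Fraction remaining after one interval: e^(−kτ) = e^(−0.02295 × 41.0) = 0.3902
R = 1 / (1 − 0.3902) = 1 / 0.6098 ≈ 1.64

1.64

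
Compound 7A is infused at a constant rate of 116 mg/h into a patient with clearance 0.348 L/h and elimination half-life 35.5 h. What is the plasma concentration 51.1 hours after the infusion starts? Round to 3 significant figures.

210 mg/L

Css = rate / CL = 116 / 0.348 = 333.3 mg/L
k = ln 2 / 35.5 = 0.01953 h⁻¹
C(t) = Css (1 − e^(−kt)) = 333.3 × (1 − e^(−0.9977)) = 333.3 × 0.6313 ≈ 210 mg/L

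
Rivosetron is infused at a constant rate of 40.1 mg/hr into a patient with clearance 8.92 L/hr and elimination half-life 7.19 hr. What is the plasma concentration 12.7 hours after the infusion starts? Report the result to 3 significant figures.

Css = rate / CL = 40.1 / 8.92 = 4.496 µg/mL
k = ln 2 / 7.19 = 0.09640 hr⁻¹
C(t) = Css (1 − e^(−kt)) = 4.496 × (1 − e^(−1.224)) = 4.496 × 0.7060 ≈ 3.17 µg/mL

3.17 µg/mL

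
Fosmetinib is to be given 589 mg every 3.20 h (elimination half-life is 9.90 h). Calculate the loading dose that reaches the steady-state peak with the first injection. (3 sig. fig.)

2930 mg

k = ln 2 / 9.90 = 0.07001 h⁻¹
Accumulation ratio R = 1 / (1 − e^(−kτ)) = 1 / (1 − e^(−0.07001×3.20)) = 1 / (1 − 0.7993) = 4.982
Loading dose = maintenance dose × R = 589 × 4.982 ≈ 2930 mg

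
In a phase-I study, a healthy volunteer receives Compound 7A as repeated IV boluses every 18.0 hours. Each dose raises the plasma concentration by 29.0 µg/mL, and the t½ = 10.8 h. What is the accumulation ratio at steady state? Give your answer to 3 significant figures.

k = ln 2 / 10.8 = 0.06418 h⁻¹
Fraction remaining after one interval: e^(−kτ) = e^(−0.06418 × 18.0) = 0.3150
R = 1 / (1 − 0.3150) = 1 / 0.6850 ≈ 1.46

1.46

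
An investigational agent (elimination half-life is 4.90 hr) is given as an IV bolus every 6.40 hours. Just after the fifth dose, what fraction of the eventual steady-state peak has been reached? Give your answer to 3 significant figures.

k = ln 2 / 4.90 = 0.1415 hr⁻¹
f_n = 1 − e^(−nkτ) = 1 − e^(−5 × 0.1415 × 6.40) = 1 − e^(−4.527) = 1 − 0.01082 ≈ 0.989

0.989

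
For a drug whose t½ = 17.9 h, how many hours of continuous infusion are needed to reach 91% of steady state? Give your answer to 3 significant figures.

62.2 hours

k = ln 2 / 17.9 = 0.03872 h⁻¹
f = 1 − e^(−kt)  ⇒  t = −ln(1 − f) / k
t = −ln(1 − 0.91) / 0.03872 = 2.408 / 0.03872 ≈ 62.2 hours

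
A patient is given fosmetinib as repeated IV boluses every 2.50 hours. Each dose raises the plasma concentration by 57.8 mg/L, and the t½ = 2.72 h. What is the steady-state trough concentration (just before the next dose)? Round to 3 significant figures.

k = ln 2 / 2.72 = 0.2548 h⁻¹
Fraction remaining after one interval: e^(−kτ) = e^(−0.2548 × 2.50) = 0.5288
R = 1 / (1 − 0.5288) = 2.122
Css,max = 57.8 × 2.122 = 122.7 mg/L
Css,min = Css,max × e^(−kτ) = 122.7 × 0.5288 ≈ 64.9 mg/L

64.9 mg/L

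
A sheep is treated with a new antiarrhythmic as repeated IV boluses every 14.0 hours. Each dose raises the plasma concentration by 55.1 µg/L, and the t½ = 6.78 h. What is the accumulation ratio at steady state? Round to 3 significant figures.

k = ln 2 / 6.78 = 0.1022 h⁻¹
Fraction remaining after one interval: e^(−kτ) = e^(−0.1022 × 14.0) = 0.2390
R = 1 / (1 − 0.2390) = 1 / 0.7610 ≈ 1.31

1.31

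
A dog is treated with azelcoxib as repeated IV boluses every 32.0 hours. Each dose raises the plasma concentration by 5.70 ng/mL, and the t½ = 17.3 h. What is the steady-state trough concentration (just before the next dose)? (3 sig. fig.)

2.19 ng/mL

k = ln 2 / 17.3 = 0.04007 h⁻¹
Fraction remaining after one interval: e^(−kτ) = e^(−0.04007 × 32.0) = 0.2774
R = 1 / (1 − 0.2774) = 1.384
Css,max = 5.70 × 1.384 = 7.889 ng/mL
Css,min = Css,max × e^(−kτ) = 7.889 × 0.2774 ≈ 2.19 ng/mL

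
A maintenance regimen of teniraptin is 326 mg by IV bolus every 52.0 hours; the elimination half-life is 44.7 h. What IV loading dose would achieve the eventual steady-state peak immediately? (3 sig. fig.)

k = ln 2 / 44.7 = 0.01551 h⁻¹
Accumulation ratio R = 1 / (1 − e^(−kτ)) = 1 / (1 − e^(−0.01551×52.0)) = 1 / (1 − 0.4465) = 1.807
Loading dose = maintenance dose × R = 326 × 1.807 ≈ 589 mg

589 mg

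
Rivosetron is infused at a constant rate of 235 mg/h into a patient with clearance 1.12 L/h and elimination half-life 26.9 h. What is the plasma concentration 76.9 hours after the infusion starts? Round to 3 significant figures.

Css = rate / CL = 235 / 1.12 = 209.8 mg/L
k = ln 2 / 26.9 = 0.02577 h⁻¹
C(t) = Css (1 − e^(−kt)) = 209.8 × (1 − e^(−1.982)) = 209.8 × 0.8621 ≈ 181 mg/L

181 mg/L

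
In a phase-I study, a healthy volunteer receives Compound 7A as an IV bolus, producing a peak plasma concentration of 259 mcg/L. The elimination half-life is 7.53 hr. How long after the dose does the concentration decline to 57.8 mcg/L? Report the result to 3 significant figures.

16.3 hours

k = ln 2 / 7.53 = 0.09205 hr⁻¹
C(t) = C₀ e^(−kt)  ⇒  t = ln(C₀/C) / k
t = ln(259/57.8) / 0.09205 = 1.500 / 0.09205 ≈ 16.3 hours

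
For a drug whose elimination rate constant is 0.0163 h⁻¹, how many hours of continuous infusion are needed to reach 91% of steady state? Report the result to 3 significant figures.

148 hours

f = 1 − e^(−kt)  ⇒  t = −ln(1 − f) / k
t = −ln(1 − 0.91) / 0.01630 = 2.408 / 0.01630 ≈ 148 hours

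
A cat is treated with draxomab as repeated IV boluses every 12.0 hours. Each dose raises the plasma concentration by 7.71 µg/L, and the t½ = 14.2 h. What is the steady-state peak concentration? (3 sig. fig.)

17.4 µg/L

k = ln 2 / 14.2 = 0.04881 h⁻¹
Fraction remaining after one interval: e^(−kτ) = e^(−0.04881 × 12.0) = 0.5567
R = 1 / (1 − 0.5567) = 2.256
Css,max = 7.71 × 2.256 ≈ 17.4 µg/L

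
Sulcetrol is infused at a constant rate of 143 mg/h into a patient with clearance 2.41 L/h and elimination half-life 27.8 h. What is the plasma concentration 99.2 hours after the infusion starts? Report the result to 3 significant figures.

54.3 µg/mL

Css = rate / CL = 143 / 2.41 = 59.34 µg/mL
k = ln 2 / 27.8 = 0.02493 h⁻¹
C(t) = Css (1 − e^(−kt)) = 59.34 × (1 − e^(−2.473)) = 59.34 × 0.9157 ≈ 54.3 µg/mL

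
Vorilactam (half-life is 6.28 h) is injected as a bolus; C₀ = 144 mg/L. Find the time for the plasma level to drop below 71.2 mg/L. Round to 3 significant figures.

k = ln 2 / 6.28 = 0.1104 h⁻¹
C(t) = C₀ e^(−kt)  ⇒  t = ln(C₀/C) / k
t = ln(144/71.2) / 0.1104 = 0.7043 / 0.1104 ≈ 6.38 hours

6.38 hours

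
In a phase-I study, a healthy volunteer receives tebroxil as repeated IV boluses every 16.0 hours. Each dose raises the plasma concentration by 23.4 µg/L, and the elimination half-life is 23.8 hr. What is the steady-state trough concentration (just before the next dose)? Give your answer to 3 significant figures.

k = ln 2 / 23.8 = 0.02912 hr⁻¹
Fraction remaining after one interval: e^(−kτ) = e^(−0.02912 × 16.0) = 0.6275
R = 1 / (1 − 0.6275) = 2.685
Css,max = 23.4 × 2.685 = 62.82 µg/L
Css,min = Css,max × e^(−kτ) = 62.82 × 0.6275 ≈ 39.4 µg/L

39.4 µg/L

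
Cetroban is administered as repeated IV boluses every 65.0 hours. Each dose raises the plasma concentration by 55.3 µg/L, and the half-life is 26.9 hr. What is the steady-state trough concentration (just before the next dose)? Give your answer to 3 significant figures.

12.7 µg/L

k = ln 2 / 26.9 = 0.02577 hr⁻¹
Fraction remaining after one interval: e^(−kτ) = e^(−0.02577 × 65.0) = 0.1873
R = 1 / (1 − 0.1873) = 1.231
Css,max = 55.3 × 1.231 = 68.05 µg/L
Css,min = Css,max × e^(−kτ) = 68.05 × 0.1873 ≈ 12.7 µg/L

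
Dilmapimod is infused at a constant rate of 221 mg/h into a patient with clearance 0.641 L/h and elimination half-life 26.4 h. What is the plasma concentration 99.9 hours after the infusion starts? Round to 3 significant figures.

320 µg/mL

Css = rate / CL = 221 / 0.641 = 344.8 µg/mL
k = ln 2 / 26.4 = 0.02626 h⁻¹
C(t) = Css (1 − e^(−kt)) = 344.8 × (1 − e^(−2.623)) = 344.8 × 0.9274 ≈ 320 µg/mL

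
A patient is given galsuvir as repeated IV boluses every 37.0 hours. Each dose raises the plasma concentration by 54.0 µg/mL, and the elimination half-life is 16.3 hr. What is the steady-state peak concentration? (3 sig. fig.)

k = ln 2 / 16.3 = 0.04252 hr⁻¹
Fraction remaining after one interval: e^(−kτ) = e^(−0.04252 × 37.0) = 0.2073
R = 1 / (1 − 0.2073) = 1.262
Css,max = 54.0 × 1.262 ≈ 68.1 µg/mL

68.1 µg/mL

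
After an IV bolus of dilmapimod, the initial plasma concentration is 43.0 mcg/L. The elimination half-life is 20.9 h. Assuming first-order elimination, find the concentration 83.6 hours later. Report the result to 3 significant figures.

k = ln 2 / 20.9 = 0.03316 h⁻¹
C(t) = C₀ e^(−kt) = 43.0 × e^(−0.03316 × 83.6) = 43.0 × e^(−2.773) = 43.0 × 0.06250 ≈ 2.69 mcg/L

2.69 mcg/L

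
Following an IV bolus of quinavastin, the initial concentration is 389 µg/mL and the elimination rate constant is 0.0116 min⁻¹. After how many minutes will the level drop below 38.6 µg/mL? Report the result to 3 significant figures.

C(t) = C₀ e^(−kt)  ⇒  t = ln(C₀/C) / k
t = ln(389/38.6) / 0.01160 = 2.310 / 0.01160 ≈ 199 minutes

199 minutes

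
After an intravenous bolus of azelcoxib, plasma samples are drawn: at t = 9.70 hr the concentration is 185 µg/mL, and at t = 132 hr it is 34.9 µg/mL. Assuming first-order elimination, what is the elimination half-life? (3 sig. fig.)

k = ln(C₁/C₂) / (t₂ − t₁) = ln(185/34.9) / (132 − 9.70)
  = 1.668 / 122.3 = 0.01364 hr⁻¹
t½ = ln 2 / k = ln 2 / 0.01364 ≈ 50.8 hours

50.8 hours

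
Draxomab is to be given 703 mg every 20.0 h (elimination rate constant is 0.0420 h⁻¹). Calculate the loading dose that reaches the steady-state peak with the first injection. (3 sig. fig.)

1240 mg

Accumulation ratio R = 1 / (1 − e^(−kτ)) = 1 / (1 − e^(−0.04200×20.0)) = 1 / (1 − 0.4317) = 1.760
Loading dose = maintenance dose × R = 703 × 1.760 ≈ 1240 mg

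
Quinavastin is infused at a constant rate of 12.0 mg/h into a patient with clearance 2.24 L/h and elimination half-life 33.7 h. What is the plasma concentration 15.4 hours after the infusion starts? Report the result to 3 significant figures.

Css = rate / CL = 12.0 / 2.24 = 5.357 mg/L
k = ln 2 / 33.7 = 0.02057 h⁻¹
C(t) = Css (1 − e^(−kt)) = 5.357 × (1 − e^(−0.3167)) = 5.357 × 0.2715 ≈ 1.45 mg/L

1.45 mg/L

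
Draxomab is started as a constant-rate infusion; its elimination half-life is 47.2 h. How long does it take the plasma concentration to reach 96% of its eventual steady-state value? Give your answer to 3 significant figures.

219 hours

k = ln 2 / 47.2 = 0.01469 h⁻¹
f = 1 − e^(−kt)  ⇒  t = −ln(1 − f) / k
t = −ln(1 − 0.96) / 0.01469 = 3.219 / 0.01469 ≈ 219 hours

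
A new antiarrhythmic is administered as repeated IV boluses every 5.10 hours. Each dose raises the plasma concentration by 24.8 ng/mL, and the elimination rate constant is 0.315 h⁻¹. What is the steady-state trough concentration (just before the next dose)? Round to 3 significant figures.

6.22 ng/mL

Fraction remaining after one interval: e^(−kτ) = e^(−0.3150 × 5.10) = 0.2006
R = 1 / (1 − 0.2006) = 1.251
Css,max = 24.8 × 1.251 = 31.02 ng/mL
Css,min = Css,max × e^(−kτ) = 31.02 × 0.2006 ≈ 6.22 ng/mL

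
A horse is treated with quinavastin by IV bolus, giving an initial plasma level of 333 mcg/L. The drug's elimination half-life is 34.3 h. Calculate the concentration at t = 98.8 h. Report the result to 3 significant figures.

45.2 mcg/L

k = ln 2 / 34.3 = 0.02021 h⁻¹
C(t) = C₀ e^(−kt) = 333 × e^(−0.02021 × 98.8) = 333 × e^(−1.997) = 333 × 0.1358 ≈ 45.2 mcg/L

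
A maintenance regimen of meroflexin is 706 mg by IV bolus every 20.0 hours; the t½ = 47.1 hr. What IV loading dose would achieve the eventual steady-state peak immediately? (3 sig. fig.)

2770 mg

k = ln 2 / 47.1 = 0.01472 hr⁻¹
Accumulation ratio R = 1 / (1 − e^(−kτ)) = 1 / (1 − e^(−0.01472×20.0)) = 1 / (1 − 0.7450) = 3.922
Loading dose = maintenance dose × R = 706 × 3.922 ≈ 2770 mg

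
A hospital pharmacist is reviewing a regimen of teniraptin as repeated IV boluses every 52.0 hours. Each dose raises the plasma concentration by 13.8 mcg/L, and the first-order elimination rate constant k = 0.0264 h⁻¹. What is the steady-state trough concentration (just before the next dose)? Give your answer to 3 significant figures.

4.68 mcg/L

Fraction remaining after one interval: e^(−kτ) = e^(−0.02640 × 52.0) = 0.2534
R = 1 / (1 − 0.2534) = 1.339
Css,max = 13.8 × 1.339 = 18.48 mcg/L
Css,min = Css,max × e^(−kτ) = 18.48 × 0.2534 ≈ 4.68 mcg/L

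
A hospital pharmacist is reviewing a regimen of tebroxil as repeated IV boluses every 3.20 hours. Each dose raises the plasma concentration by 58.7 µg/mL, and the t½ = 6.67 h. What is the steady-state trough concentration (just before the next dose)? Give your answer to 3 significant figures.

k = ln 2 / 6.67 = 0.1039 h⁻¹
Fraction remaining after one interval: e^(−kτ) = e^(−0.1039 × 3.20) = 0.7171
R = 1 / (1 − 0.7171) = 3.535
Css,max = 58.7 × 3.535 = 207.5 µg/mL
Css,min = Css,max × e^(−kτ) = 207.5 × 0.7171 ≈ 149 µg/mL

149 µg/mL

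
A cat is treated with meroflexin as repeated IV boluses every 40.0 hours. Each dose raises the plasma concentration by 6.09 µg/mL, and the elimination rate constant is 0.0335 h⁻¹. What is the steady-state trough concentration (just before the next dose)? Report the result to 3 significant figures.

2.16 µg/mL

Fraction remaining after one interval: e^(−kτ) = e^(−0.03350 × 40.0) = 0.2618
R = 1 / (1 − 0.2618) = 1.355
Css,max = 6.09 × 1.355 = 8.250 µg/mL
Css,min = Css,max × e^(−kτ) = 8.250 × 0.2618 ≈ 2.16 µg/mL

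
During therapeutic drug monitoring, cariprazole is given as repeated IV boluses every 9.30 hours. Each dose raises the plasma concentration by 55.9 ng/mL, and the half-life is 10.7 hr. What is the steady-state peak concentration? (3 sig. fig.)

124 ng/mL

k = ln 2 / 10.7 = 0.06478 hr⁻¹
Fraction remaining after one interval: e^(−kτ) = e^(−0.06478 × 9.30) = 0.5475
R = 1 / (1 − 0.5475) = 2.210
Css,max = 55.9 × 2.210 ≈ 124 ng/mL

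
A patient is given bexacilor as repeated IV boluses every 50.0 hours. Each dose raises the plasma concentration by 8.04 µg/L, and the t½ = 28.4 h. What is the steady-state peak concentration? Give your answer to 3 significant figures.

k = ln 2 / 28.4 = 0.02441 h⁻¹
Fraction remaining after one interval: e^(−kτ) = e^(−0.02441 × 50.0) = 0.2951
R = 1 / (1 − 0.2951) = 1.419
Css,max = 8.04 × 1.419 ≈ 11.4 µg/L

11.4 µg/L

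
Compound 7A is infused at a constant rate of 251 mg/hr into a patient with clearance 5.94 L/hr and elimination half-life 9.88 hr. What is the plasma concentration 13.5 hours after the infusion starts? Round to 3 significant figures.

25.9 mg/L

Css = rate / CL = 251 / 5.94 = 42.26 mg/L
k = ln 2 / 9.88 = 0.07016 hr⁻¹
C(t) = Css (1 − e^(−kt)) = 42.26 × (1 − e^(−0.9471)) = 42.26 × 0.6121 ≈ 25.9 mg/L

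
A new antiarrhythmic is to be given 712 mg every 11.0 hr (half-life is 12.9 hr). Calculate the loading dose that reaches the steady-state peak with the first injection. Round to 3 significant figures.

k = ln 2 / 12.9 = 0.05373 hr⁻¹
Accumulation ratio R = 1 / (1 − e^(−kτ)) = 1 / (1 − e^(−0.05373×11.0)) = 1 / (1 − 0.5537) = 2.241
Loading dose = maintenance dose × R = 712 × 2.241 ≈ 1600 mg

1600 mg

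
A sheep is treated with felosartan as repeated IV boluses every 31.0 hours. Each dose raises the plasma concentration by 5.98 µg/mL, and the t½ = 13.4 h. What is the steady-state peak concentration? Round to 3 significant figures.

7.49 µg/mL

k = ln 2 / 13.4 = 0.05173 h⁻¹
Fraction remaining after one interval: e^(−kτ) = e^(−0.05173 × 31.0) = 0.2012
R = 1 / (1 − 0.2012) = 1.252
Css,max = 5.98 × 1.252 ≈ 7.49 µg/mL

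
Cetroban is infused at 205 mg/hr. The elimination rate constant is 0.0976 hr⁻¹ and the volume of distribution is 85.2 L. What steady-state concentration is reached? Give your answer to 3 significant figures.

CL = k · V = 0.0976 × 85.2 = 8.316 L/hr
Css = rate / CL = 205 / 8.316 ≈ 24.7 mg/L

24.7 mg/L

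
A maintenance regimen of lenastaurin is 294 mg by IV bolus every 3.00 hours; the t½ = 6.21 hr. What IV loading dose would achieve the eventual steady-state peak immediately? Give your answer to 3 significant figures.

1030 mg

k = ln 2 / 6.21 = 0.1116 hr⁻¹
Accumulation ratio R = 1 / (1 − e^(−kτ)) = 1 / (1 − e^(−0.1116×3.00)) = 1 / (1 − 0.7154) = 3.514
Loading dose = maintenance dose × R = 294 × 3.514 ≈ 1030 mg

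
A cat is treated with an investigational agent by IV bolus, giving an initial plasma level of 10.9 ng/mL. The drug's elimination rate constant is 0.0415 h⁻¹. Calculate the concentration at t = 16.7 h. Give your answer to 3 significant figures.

5.45 ng/mL

C(t) = C₀ e^(−kt) = 10.9 × e^(−0.04150 × 16.7) = 10.9 × e^(−0.6931) = 10.9 × 0.5000 ≈ 5.45 ng/mL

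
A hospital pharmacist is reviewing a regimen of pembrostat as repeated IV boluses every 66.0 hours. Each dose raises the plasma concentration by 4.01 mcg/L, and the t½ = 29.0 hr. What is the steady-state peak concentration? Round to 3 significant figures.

k = ln 2 / 29.0 = 0.02390 hr⁻¹
Fraction remaining after one interval: e^(−kτ) = e^(−0.02390 × 66.0) = 0.2065
R = 1 / (1 − 0.2065) = 1.260
Css,max = 4.01 × 1.260 ≈ 5.05 mcg/L

5.05 mcg/L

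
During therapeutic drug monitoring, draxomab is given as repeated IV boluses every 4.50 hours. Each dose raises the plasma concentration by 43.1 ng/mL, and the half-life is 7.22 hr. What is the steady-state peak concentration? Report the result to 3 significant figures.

k = ln 2 / 7.22 = 0.09600 hr⁻¹
Fraction remaining after one interval: e^(−kτ) = e^(−0.09600 × 4.50) = 0.6492
R = 1 / (1 − 0.6492) = 2.851
Css,max = 43.1 × 2.851 ≈ 123 ng/mL

123 ng/mL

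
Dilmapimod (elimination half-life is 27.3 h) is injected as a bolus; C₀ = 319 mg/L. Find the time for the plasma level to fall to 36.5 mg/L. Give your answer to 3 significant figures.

85.4 hours

k = ln 2 / 27.3 = 0.02539 h⁻¹
C(t) = C₀ e^(−kt)  ⇒  t = ln(C₀/C) / k
t = ln(319/36.5) / 0.02539 = 2.168 / 0.02539 ≈ 85.4 hours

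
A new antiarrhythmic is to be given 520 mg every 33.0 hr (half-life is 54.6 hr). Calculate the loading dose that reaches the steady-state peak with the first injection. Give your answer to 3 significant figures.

k = ln 2 / 54.6 = 0.01270 hr⁻¹
Accumulation ratio R = 1 / (1 − e^(−kτ)) = 1 / (1 − e^(−0.01270×33.0)) = 1 / (1 − 0.6577) = 2.922
Loading dose = maintenance dose × R = 520 × 2.922 ≈ 1520 mg

1520 mg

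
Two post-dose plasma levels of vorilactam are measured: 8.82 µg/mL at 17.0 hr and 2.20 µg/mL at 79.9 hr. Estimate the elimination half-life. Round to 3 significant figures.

k = ln(C₁/C₂) / (t₂ − t₁) = ln(8.82/2.20) / (79.9 − 17.0)
  = 1.389 / 62.90 = 0.02208 hr⁻¹
t½ = ln 2 / k = ln 2 / 0.02208 ≈ 31.4 hours

31.4 hours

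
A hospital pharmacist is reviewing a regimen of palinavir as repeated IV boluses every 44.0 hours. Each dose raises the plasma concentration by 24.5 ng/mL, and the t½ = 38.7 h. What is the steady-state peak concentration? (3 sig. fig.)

44.9 ng/mL

k = ln 2 / 38.7 = 0.01791 h⁻¹
Fraction remaining after one interval: e^(−kτ) = e^(−0.01791 × 44.0) = 0.4547
R = 1 / (1 − 0.4547) = 1.834
Css,max = 24.5 × 1.834 ≈ 44.9 ng/mL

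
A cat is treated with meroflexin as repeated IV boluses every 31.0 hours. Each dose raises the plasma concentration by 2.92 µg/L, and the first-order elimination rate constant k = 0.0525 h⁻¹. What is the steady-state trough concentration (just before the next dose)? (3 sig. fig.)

Fraction remaining after one interval: e^(−kτ) = e^(−0.05250 × 31.0) = 0.1964
R = 1 / (1 − 0.1964) = 1.244
Css,max = 2.92 × 1.244 = 3.634 µg/L
Css,min = Css,max × e^(−kτ) = 3.634 × 0.1964 ≈ 0.714 µg/L

0.714 µg/L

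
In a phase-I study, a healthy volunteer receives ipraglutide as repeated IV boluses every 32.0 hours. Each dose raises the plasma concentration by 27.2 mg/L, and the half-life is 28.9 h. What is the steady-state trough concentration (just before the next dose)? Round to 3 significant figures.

23.6 mg/L

k = ln 2 / 28.9 = 0.02398 h⁻¹
Fraction remaining after one interval: e^(−kτ) = e^(−0.02398 × 32.0) = 0.4642
R = 1 / (1 − 0.4642) = 1.866
Css,max = 27.2 × 1.866 = 50.76 mg/L
Css,min = Css,max × e^(−kτ) = 50.76 × 0.4642 ≈ 23.6 mg/L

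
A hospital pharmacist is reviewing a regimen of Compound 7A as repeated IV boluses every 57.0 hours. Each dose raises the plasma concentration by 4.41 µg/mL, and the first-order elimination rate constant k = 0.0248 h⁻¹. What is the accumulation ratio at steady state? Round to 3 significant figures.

Fraction remaining after one interval: e^(−kτ) = e^(−0.02480 × 57.0) = 0.2433
R = 1 / (1 − 0.2433) = 1 / 0.7567 ≈ 1.32

1.32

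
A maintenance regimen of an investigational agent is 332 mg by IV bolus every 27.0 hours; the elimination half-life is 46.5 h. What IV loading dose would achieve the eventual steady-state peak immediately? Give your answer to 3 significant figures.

k = ln 2 / 46.5 = 0.01491 h⁻¹
Accumulation ratio R = 1 / (1 − e^(−kτ)) = 1 / (1 − e^(−0.01491×27.0)) = 1 / (1 − 0.6687) = 3.018
Loading dose = maintenance dose × R = 332 × 3.018 ≈ 1000 mg

1000 mg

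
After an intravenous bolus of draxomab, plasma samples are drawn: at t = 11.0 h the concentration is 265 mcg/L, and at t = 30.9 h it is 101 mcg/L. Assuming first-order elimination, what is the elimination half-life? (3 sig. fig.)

k = ln(C₁/C₂) / (t₂ − t₁) = ln(265/101) / (30.9 − 11.0)
  = 0.9646 / 19.90 = 0.04847 h⁻¹
t½ = ln 2 / k = ln 2 / 0.04847 ≈ 14.3 hours

14.3 hours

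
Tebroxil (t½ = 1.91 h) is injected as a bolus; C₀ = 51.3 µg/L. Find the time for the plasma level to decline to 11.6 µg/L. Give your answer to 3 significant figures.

k = ln 2 / 1.91 = 0.3629 h⁻¹
C(t) = C₀ e^(−kt)  ⇒  t = ln(C₀/C) / k
t = ln(51.3/11.6) / 0.3629 = 1.487 / 0.3629 ≈ 4.10 hours

4.10 hours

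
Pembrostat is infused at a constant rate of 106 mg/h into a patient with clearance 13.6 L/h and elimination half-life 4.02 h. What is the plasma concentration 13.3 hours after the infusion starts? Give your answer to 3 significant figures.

7.01 µg/mL

Css = rate / CL = 106 / 13.6 = 7.794 µg/mL
k = ln 2 / 4.02 = 0.1724 h⁻¹
C(t) = Css (1 − e^(−kt)) = 7.794 × (1 − e^(−2.293)) = 7.794 × 0.8991 ≈ 7.01 µg/mL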